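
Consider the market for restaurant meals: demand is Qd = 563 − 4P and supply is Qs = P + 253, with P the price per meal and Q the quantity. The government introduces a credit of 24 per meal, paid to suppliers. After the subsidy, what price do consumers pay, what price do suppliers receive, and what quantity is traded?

Consumers pay 57.2; suppliers receive 81.2; quantity = 334.2.

Before the subsidy: set 563 − 4P = P + 253 → P* = 62, Q* = 315.
With a per-unit subsidy paid to suppliers, each receives P + 24 per unit sold, so supply becomes Qs = (P + 24) + 253.
Solving gives Q = 334.2 with consumers paying 57.2 and suppliers receiving 81.2 (the 24 wedge).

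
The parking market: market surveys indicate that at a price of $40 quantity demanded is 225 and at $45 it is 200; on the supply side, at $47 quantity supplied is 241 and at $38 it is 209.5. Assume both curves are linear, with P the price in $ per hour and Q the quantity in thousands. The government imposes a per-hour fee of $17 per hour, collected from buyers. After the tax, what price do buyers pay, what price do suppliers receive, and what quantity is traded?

Demand slope: (200 − 225)/(45 − 40) = -5, so Qd = 425 − 5P.
Supply slope: (209.5 − 241)/(38 − 47) = 3.5, so Qs = 3.5P + 76.5.
Without the tax, 425 − 5P = 3.5P + 76.5 gives 8.5P = 348.5, so P* = $41 and Q* = 220.
With the tax collected from buyers, demand (in seller-price terms) shifts: Qd = 425 − 5(P + 17).
Solving gives Q = 185 with buyers paying $48 and suppliers receiving $31 (the $17 wedge).

Buyers pay $48; suppliers receive $31; quantity = 185.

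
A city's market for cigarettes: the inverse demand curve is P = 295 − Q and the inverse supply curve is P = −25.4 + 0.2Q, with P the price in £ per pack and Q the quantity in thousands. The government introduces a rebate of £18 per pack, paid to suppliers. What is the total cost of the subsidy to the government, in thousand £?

Rewrite in direct form: Qd = 295 − P and Qs = 5P + 127.
Before the subsidy: set 295 − P = 5P + 127 → P* = £28, Q* = 267.
With a per-unit subsidy paid to suppliers, each receives P + 18 per unit sold, so supply becomes Qs = 5(P + 18) + 127.
Solving gives Q = 282 with consumers paying £13 and suppliers receiving £31 (the £18 wedge).
Outlay = t · Q = 18 · 282 = £5076.

Government outlay = £5076 thousand.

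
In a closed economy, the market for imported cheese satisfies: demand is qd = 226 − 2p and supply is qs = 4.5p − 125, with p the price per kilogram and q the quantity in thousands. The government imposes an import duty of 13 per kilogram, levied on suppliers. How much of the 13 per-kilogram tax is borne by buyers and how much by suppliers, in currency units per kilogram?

Buyers bear 9 per kilogram; suppliers bear 4 per kilogram.

Without the tax, 226 − 2p = 4.5p − 125 gives 6.5p = 351, so p* = 54 and q* = 118.
With the tax collected from suppliers, supply shifts: qs = 4.5(p − 13) − 125.
New equilibrium: buyers pay 63, suppliers receive 50, q = 100. (Wedge: pb − ps = 13.)
Burden on buyers: 9; on suppliers: 4. (They sum to 13.)
The less price-elastic side of the market bears the larger share of a per-unit tax.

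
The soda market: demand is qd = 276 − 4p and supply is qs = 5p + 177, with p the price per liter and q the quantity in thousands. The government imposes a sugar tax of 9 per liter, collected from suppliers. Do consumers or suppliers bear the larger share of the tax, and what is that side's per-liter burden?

Before the tax: set 276 − 4p = 5p + 177 → p* = 11, q* = 232.
With the tax collected from suppliers, supply shifts: qs = 5(p − 9) + 177.
New equilibrium: consumers pay 16, suppliers receive 7, q = 212. (Wedge: pb − ps = 9.)
Per-liter burden: consumers 5, suppliers 4.
Consumers take the larger share because demand is less price-elastic here (demand slope 4 vs supply slope 5).

Consumers bear the larger share: 5 per liter.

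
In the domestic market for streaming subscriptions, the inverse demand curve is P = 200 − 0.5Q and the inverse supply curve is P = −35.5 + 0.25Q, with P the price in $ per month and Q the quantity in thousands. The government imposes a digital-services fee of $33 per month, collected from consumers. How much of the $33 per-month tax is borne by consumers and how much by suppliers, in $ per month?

Rewrite in direct form: Qd = 400 − 2P and Qs = 4P + 142.
Without the tax, 400 − 2P = 4P + 142 gives 6P = 258, so P* = $43 and Q* = 314.
With the tax collected from consumers, demand (in seller-price terms) shifts: Qd = 400 − 2(P + 33).
New equilibrium: consumers pay $65, suppliers receive $32, Q = 270. (Wedge: Pb − Ps = 33.)
Burden on consumers: $22; on suppliers: $11. (They sum to $33.)

Consumers bear $22 per month; suppliers bear $11 per month.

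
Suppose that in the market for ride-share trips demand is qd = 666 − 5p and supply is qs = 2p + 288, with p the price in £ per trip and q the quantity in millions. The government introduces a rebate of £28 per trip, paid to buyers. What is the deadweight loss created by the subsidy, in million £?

Deadweight loss = £560 million.

Before the subsidy: set 666 − 5p = 2p + 288 → p* = £54, q* = 396.
With a per-unit subsidy paid to buyers, each effectively pays p − 28, so demand becomes qd = 666 − 5(p − 28).
Solving gives q = 436 with buyers paying £46 and producers receiving £74 (the £28 wedge).
Quantity rises by |ΔQ| = |396 − 436| = 40.
DWL = ½ · t · |ΔQ| = ½ · 28 · 40 = £560.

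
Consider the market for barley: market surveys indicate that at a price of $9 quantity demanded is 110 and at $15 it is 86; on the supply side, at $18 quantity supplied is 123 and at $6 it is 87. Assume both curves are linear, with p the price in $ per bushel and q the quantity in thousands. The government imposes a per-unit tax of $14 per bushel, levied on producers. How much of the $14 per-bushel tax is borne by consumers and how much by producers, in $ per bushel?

Consumers bear $6 per bushel; producers bear $8 per bushel.

Demand slope: (86 − 110)/(15 − 9) = -4, so qd = 146 − 4p.
Supply slope: (87 − 123)/(6 − 18) = 3, so qs = 3p + 69.
Before the tax: set 146 − 4p = 3p + 69 → p* = $11, q* = 102.
With the tax collected from producers, supply shifts: qs = 3(p − 14) + 69.
New equilibrium: consumers pay $17, producers receive $3, q = 78. (Wedge: pb − ps = 14.)
Burden on consumers: $6; on producers: $8. (They sum to $14.)
The less price-elastic side of the market bears the larger share of a per-unit tax.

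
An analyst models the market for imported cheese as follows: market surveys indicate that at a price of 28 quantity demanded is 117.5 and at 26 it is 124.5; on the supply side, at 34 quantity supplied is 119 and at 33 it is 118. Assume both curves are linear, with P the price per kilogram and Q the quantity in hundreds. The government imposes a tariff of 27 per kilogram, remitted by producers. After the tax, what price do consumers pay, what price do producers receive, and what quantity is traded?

Demand slope: (124.5 − 117.5)/(26 − 28) = -3.5, so Qd = 215.5 − 3.5P.
Supply slope: (118 − 119)/(33 − 34) = 1, so Qs = P + 85.
Without the tax, 215.5 − 3.5P = P + 85 gives 4.5P = 130.5, so P* = 29 and Q* = 114.
With the tax collected from producers, supply shifts: Qs = (P − 27) + 85.
New equilibrium: consumers pay 35, producers receive 8, Q = 93. (Wedge: Pb − Ps = 27.)
The less price-elastic side of the market bears the larger share of a per-unit tax.

Consumers pay 35; producers receive 8; quantity = 93.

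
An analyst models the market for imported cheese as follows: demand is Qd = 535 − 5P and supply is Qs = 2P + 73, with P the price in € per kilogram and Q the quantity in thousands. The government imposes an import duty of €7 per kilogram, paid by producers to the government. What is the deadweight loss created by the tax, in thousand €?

Deadweight loss = €35 thousand.

Before the tax: set 535 − 5P = 2P + 73 → P* = €66, Q* = 205.
With the tax collected from producers, supply shifts: Qs = 2(P − 7) + 73.
New equilibrium: buyers pay €68, producers receive €61, Q = 195. (Wedge: Pb − Ps = 7.)
Quantity falls by |ΔQ| = |205 − 195| = 10.
DWL = ½ · t · |ΔQ| = ½ · 7 · 10 = €35.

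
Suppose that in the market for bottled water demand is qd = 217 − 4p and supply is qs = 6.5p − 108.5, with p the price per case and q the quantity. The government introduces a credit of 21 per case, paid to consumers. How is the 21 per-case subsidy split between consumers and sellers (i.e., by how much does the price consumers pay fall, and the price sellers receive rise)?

Without the subsidy, 217 − 4p = 6.5p − 108.5 gives 10.5p = 325.5, so p* = 31 and q* = 93.
With a per-unit subsidy paid to consumers, each effectively pays p − 21, so demand becomes qd = 217 − 4(p − 21).
New equilibrium: consumers pay 18, sellers receive 39, q = 145. (Wedge: pb − ps = −21.)
Gain to consumers: 13; to sellers: 8. (They sum to 21.)

Consumers gain 13 per case; sellers gain 8 per case.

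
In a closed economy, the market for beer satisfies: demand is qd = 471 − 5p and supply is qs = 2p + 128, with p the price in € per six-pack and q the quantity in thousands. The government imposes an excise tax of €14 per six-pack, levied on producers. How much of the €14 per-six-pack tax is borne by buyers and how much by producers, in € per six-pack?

Buyers bear €4 per six-pack; producers bear €10 per six-pack.

Before the tax: set 471 − 5p = 2p + 128 → p* = €49, q* = 226.
With the tax collected from producers, supply shifts: qs = 2(p − 14) + 128.
New equilibrium: buyers pay €53, producers receive €39, q = 206. (Wedge: pb − ps = 14.)
Burden on buyers: €4; on producers: €10. (They sum to €14.)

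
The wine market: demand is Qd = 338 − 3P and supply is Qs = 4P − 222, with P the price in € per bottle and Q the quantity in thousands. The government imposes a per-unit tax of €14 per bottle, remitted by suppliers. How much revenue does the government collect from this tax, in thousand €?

Before the tax: set 338 − 3P = 4P − 222 → P* = €80, Q* = 98.
With the tax collected from suppliers, supply shifts: Qs = 4(P − 14) − 222.
Solving gives Q = 74 with consumers paying €88 and suppliers receiving €74 (the €14 wedge).
Revenue = t · Q = 14 · 74 = €1036.

Tax revenue = €1036 thousand.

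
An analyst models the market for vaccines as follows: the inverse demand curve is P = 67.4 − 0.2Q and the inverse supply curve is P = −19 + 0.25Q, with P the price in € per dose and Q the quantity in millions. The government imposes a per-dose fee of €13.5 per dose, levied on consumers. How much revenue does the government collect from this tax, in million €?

Inverting to Q(P) form: Qd = 337 − 5P; Qs = 4P + 76.
Before the tax: set 337 − 5P = 4P + 76 → P* = €29, Q* = 192.
With the tax collected from consumers, demand (in seller-price terms) shifts: Qd = 337 − 5(P + 13.5).
Solving gives Q = 162 with consumers paying €35 and sellers receiving €21.5 (the €13.5 wedge).
Revenue = t · Q = 13.5 · 162 = €2187.

Tax revenue = €2187 million.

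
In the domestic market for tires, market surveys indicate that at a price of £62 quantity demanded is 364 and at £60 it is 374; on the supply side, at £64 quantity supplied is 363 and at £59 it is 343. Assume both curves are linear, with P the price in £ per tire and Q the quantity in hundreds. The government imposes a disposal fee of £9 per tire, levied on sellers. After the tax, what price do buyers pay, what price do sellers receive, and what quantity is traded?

Buyers pay £67; sellers receive £58; quantity = 339.

Demand slope: (374 − 364)/(60 − 62) = -5, so Qd = 674 − 5P.
Supply slope: (343 − 363)/(59 − 64) = 4, so Qs = 4P + 107.
Before the tax: set 674 − 5P = 4P + 107 → P* = £63, Q* = 359.
With the tax collected from sellers, supply shifts: Qs = 4(P − 9) + 107.
New equilibrium: buyers pay £67, sellers receive £58, Q = 339. (Wedge: Pb − Ps = 9.)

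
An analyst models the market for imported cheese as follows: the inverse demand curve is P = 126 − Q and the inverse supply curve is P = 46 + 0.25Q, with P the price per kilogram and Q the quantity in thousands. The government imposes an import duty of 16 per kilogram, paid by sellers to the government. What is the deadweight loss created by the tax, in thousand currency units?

Deadweight loss = 102.4 thousand.

Rewrite in direct form: Qd = 126 − P and Qs = 4P − 184.
Before the tax: set 126 − P = 4P − 184 → P* = 62, Q* = 64.
With the tax collected from sellers, supply shifts: Qs = 4(P − 16) − 184.
Solving gives Q = 51.2 with buyers paying 74.8 and sellers receiving 58.8 (the 16 wedge).
Quantity falls by |ΔQ| = |64 − 51.2| = 12.8.
DWL = ½ · t · |ΔQ| = ½ · 16 · 12.8 = 102.4.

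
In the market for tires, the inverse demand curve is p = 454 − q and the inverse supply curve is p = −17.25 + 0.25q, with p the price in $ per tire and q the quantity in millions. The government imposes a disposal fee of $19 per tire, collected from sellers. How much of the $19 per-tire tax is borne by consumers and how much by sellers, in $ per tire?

Rewrite in direct form: qd = 454 − p and qs = 4p + 69.
Before the tax: set 454 − p = 4p + 69 → p* = $77, q* = 377.
With the tax collected from sellers, supply shifts: qs = 4(p − 19) + 69.
Solving gives q = 361.8 with consumers paying $92.2 and sellers receiving $73.2 (the $19 wedge).
Burden on consumers: $15.2; on sellers: $3.8. (They sum to $19.)
The less price-elastic side of the market bears the larger share of a per-unit tax.

Consumers bear $15.2 per tire; sellers bear $3.8 per tire.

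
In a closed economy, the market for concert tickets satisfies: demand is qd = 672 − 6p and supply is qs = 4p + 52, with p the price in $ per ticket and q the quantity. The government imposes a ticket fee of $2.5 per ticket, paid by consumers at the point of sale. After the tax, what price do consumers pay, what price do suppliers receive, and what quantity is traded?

Consumers pay $63; suppliers receive $60.5; quantity = 294.

Before the tax: set 672 − 6p = 4p + 52 → p* = $62, q* = 300.
With the tax collected from consumers, demand (in seller-price terms) shifts: qd = 672 − 6(p + 2.5).
Solving gives q = 294 with consumers paying $63 and suppliers receiving $60.5 (the $2.5 wedge).
The less price-elastic side of the market bears the larger share of a per-unit tax.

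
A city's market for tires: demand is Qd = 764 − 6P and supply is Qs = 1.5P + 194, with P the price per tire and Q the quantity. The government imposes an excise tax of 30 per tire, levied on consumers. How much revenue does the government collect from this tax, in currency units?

Before the tax: set 764 − 6P = 1.5P + 194 → P* = 76, Q* = 308.
With the tax collected from consumers, demand (in seller-price terms) shifts: Qd = 764 − 6(P + 30).
Solving gives Q = 272 with consumers paying 82 and sellers receiving 52 (the 30 wedge).
Revenue = t · Q = 30 · 272 = 8160.

Tax revenue = 8160.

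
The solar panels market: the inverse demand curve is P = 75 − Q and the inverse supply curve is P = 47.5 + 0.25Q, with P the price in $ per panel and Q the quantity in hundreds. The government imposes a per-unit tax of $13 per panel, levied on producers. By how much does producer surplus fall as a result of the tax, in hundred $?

Producer surplus falls by $43.68 hundred.

Inverting to Q(P) form: Qd = 75 − P; Qs = 4P − 190.
Before the tax: set 75 − P = 4P − 190 → P* = $53, Q* = 22.
With the tax collected from producers, supply shifts: Qs = 4(P − 13) − 190.
Solving gives Q = 11.6 with buyers paying $63.4 and producers receiving $50.4 (the $13 wedge).
ΔPS is the trapezoid between Q = 11.6 and Q = 22 of height $2.6: ½ · (22 + 11.6) · 2.6 = $43.68.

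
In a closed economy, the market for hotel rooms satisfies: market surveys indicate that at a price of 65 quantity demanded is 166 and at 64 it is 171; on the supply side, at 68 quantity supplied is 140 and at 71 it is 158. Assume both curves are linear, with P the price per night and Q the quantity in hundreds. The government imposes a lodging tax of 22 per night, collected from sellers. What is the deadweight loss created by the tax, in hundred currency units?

Deadweight loss = 660 hundred.

Demand slope: (171 − 166)/(64 − 65) = -5, so Qd = 491 − 5P.
Supply slope: (158 − 140)/(71 − 68) = 6, so Qs = 6P − 268.
Before the tax: set 491 − 5P = 6P − 268 → P* = 69, Q* = 146.
With the tax collected from sellers, supply shifts: Qs = 6(P − 22) − 268.
New equilibrium: buyers pay 81, sellers receive 59, Q = 86. (Wedge: Pb − Ps = 22.)
Quantity falls by |ΔQ| = |146 − 86| = 60.
DWL = ½ · t · |ΔQ| = ½ · 22 · 60 = 660.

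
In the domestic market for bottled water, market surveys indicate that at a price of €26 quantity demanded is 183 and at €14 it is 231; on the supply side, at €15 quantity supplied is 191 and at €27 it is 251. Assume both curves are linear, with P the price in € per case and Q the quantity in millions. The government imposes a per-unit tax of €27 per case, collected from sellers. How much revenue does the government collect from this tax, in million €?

Tax revenue = €4077 million.

Demand slope: (231 − 183)/(14 − 26) = -4, so Qd = 287 − 4P.
Supply slope: (251 − 191)/(27 − 15) = 5, so Qs = 5P + 116.
Before the tax: set 287 − 4P = 5P + 116 → P* = €19, Q* = 211.
With the tax collected from sellers, supply shifts: Qs = 5(P − 27) + 116.
New equilibrium: buyers pay €34, sellers receive €7, Q = 151. (Wedge: Pb − Ps = 27.)
Revenue = t · Q = 27 · 151 = €4077.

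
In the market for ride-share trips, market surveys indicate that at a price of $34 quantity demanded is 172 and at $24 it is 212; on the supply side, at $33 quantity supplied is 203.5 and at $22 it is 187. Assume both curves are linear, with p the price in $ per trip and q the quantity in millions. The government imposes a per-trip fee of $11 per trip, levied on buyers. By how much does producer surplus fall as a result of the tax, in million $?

Demand slope: (212 − 172)/(24 − 34) = -4, so qd = 308 − 4p.
Supply slope: (187 − 203.5)/(22 − 33) = 1.5, so qs = 1.5p + 154.
Without the tax, 308 − 4p = 1.5p + 154 gives 5.5p = 154, so p* = $28 and q* = 196.
With the tax collected from buyers, demand (in seller-price terms) shifts: qd = 308 − 4(p + 11).
Solving gives q = 184 with buyers paying $31 and producers receiving $20 (the $11 wedge).
ΔPS is the trapezoid between Q = 184 and Q = 196 of height $8: ½ · (196 + 184) · 8 = $1520.

Producer surplus falls by $1520 million.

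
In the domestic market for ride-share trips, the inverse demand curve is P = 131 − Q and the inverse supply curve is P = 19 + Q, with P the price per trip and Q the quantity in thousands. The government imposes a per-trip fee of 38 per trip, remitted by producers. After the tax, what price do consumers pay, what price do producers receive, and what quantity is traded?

Consumers pay 94; producers receive 56; quantity = 37.

Inverting to Q(P) form: Qd = 131 − P; Qs = P − 19.
Before the tax: set 131 − P = P − 19 → P* = 75, Q* = 56.
With the tax collected from producers, supply shifts: Qs = (P − 38) − 19.
New equilibrium: consumers pay 94, producers receive 56, Q = 37. (Wedge: Pb − Ps = 38.)
The less price-elastic side of the market bears the larger share of a per-unit tax.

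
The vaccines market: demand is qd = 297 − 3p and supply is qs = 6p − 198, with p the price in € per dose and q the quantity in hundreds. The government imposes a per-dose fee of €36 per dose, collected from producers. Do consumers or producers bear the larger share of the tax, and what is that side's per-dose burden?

Before the tax: set 297 − 3p = 6p − 198 → p* = €55, q* = 132.
With the tax collected from producers, supply shifts: qs = 6(p − 36) − 198.
Solving gives q = 60 with consumers paying €79 and producers receiving €43 (the €36 wedge).
Per-dose burden: consumers €24, producers €12.
Consumers take the larger share because demand is less price-elastic here (demand slope 3 vs supply slope 6).

Consumers bear the larger share: €24 per dose.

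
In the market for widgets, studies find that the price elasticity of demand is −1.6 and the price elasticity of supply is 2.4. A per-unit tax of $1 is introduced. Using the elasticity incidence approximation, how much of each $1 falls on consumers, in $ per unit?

Incidence ratio: consumers' share ≈ εs / (εs + |εd|) = 2.4 / (2.4 + 1.6) = 0.6.
So consumers bear ≈ 0.6 × $1 = $0.6; suppliers bear $0.4.

Consumers bear ≈ $0.6 per unit.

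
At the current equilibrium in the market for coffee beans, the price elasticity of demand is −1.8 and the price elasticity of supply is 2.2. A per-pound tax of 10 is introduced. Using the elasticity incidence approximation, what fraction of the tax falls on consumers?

Incidence ratio: consumers' share ≈ εs / (εs + |εd|) = 2.2 / (2.2 + 1.8) = 0.55.
Supply is the more elastic side, so consumers bear the larger share.

Consumers' share ≈ 0.55.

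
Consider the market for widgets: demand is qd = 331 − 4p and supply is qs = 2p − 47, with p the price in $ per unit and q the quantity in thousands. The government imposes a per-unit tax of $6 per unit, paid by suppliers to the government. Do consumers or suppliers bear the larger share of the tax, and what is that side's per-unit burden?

Before the tax: set 331 − 4p = 2p − 47 → p* = $63, q* = 79.
With the tax collected from suppliers, supply shifts: qs = 2(p − 6) − 47.
New equilibrium: consumers pay $65, suppliers receive $59, q = 71. (Wedge: pb − ps = 6.)
Per-unit burden: consumers $2, suppliers $4.
Suppliers take the larger share because supply is less price-elastic here (demand slope 4 vs supply slope 2).

Suppliers bear the larger share: $4 per unit.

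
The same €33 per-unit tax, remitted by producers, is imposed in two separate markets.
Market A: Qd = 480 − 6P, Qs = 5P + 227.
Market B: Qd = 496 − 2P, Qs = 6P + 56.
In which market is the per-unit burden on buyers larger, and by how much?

Market B, by €9.75.

Market A: pre-tax P* = €23, Q* = 342; post-tax Q = 252; per-unit burden on buyers = €15.
Market B: pre-tax P* = €55, Q* = 386; post-tax Q = 336.5; per-unit burden on buyers = €24.75.
Difference: €15 vs €24.75 → market B is larger by €9.75.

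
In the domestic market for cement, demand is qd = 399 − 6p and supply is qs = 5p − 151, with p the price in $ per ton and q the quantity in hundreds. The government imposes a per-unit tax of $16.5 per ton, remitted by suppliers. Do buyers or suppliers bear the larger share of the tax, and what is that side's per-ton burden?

Without the tax, 399 − 6p = 5p − 151 gives 11p = 550, so p* = $50 and q* = 99.
With the tax collected from suppliers, supply shifts: qs = 5(p − 16.5) − 151.
Solving gives q = 54 with buyers paying $57.5 and suppliers receiving $41 (the $16.5 wedge).
Per-ton burden: buyers $7.5, suppliers $9.
Suppliers take the larger share because supply is less price-elastic here (demand slope 6 vs supply slope 5).

Suppliers bear the larger share: $9 per ton.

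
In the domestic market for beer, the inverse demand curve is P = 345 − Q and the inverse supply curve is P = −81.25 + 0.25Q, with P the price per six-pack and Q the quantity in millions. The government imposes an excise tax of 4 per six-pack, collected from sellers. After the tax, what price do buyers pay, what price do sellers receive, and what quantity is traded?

Inverting to Q(P) form: Qd = 345 − P; Qs = 4P + 325.
Before the tax: set 345 − P = 4P + 325 → P* = 4, Q* = 341.
With the tax collected from sellers, supply shifts: Qs = 4(P − 4) + 325.
New equilibrium: buyers pay 7.2, sellers receive 3.2, Q = 337.8. (Wedge: Pb − Ps = 4.)
The less price-elastic side of the market bears the larger share of a per-unit tax.

Buyers pay 7.2; sellers receive 3.2; quantity = 337.8.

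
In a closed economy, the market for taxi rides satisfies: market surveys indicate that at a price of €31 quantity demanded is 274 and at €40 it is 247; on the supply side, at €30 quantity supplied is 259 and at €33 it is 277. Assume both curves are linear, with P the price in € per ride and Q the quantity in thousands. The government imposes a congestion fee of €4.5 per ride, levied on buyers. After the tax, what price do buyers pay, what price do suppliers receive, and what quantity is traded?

Buyers pay €35; suppliers receive €30.5; quantity = 262.

Demand slope: (247 − 274)/(40 − 31) = -3, so Qd = 367 − 3P.
Supply slope: (277 − 259)/(33 − 30) = 6, so Qs = 6P + 79.
Before the tax: set 367 − 3P = 6P + 79 → P* = €32, Q* = 271.
With the tax collected from buyers, demand (in seller-price terms) shifts: Qd = 367 − 3(P + 4.5).
New equilibrium: buyers pay €35, suppliers receive €30.5, Q = 262. (Wedge: Pb − Ps = 4.5.)
The less price-elastic side of the market bears the larger share of a per-unit tax.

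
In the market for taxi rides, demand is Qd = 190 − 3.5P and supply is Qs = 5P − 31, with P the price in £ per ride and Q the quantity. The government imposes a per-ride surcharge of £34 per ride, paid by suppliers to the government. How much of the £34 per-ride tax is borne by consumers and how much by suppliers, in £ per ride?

Consumers bear £20 per ride; suppliers bear £14 per ride.

Before the tax: set 190 − 3.5P = 5P − 31 → P* = £26, Q* = 99.
With the tax collected from suppliers, supply shifts: Qs = 5(P − 34) − 31.
Solving gives Q = 29 with consumers paying £46 and suppliers receiving £12 (the £34 wedge).
Burden on consumers: £20; on suppliers: £14. (They sum to £34.)
The less price-elastic side of the market bears the larger share of a per-unit tax.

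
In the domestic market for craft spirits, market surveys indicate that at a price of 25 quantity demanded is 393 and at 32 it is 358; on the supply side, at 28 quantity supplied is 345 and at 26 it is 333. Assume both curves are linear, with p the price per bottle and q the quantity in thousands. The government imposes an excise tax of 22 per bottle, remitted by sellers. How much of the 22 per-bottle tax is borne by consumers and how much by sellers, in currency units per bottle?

Demand slope: (358 − 393)/(32 − 25) = -5, so qd = 518 − 5p.
Supply slope: (333 − 345)/(26 − 28) = 6, so qs = 6p + 177.
Before the tax: set 518 − 5p = 6p + 177 → p* = 31, q* = 363.
With the tax collected from sellers, supply shifts: qs = 6(p − 22) + 177.
Solving gives q = 303 with consumers paying 43 and sellers receiving 21 (the 22 wedge).
Burden on consumers: 12; on sellers: 10. (They sum to 22.)
The less price-elastic side of the market bears the larger share of a per-unit tax.

Consumers bear 12 per bottle; sellers bear 10 per bottle.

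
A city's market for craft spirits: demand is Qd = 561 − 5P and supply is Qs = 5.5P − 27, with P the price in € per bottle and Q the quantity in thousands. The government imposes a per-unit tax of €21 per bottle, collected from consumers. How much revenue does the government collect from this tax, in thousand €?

Before the tax: set 561 − 5P = 5.5P − 27 → P* = €56, Q* = 281.
With the tax collected from consumers, demand (in seller-price terms) shifts: Qd = 561 − 5(P + 21).
New equilibrium: consumers pay €67, producers receive €46, Q = 226. (Wedge: Pb − Ps = 21.)
Revenue = t · Q = 21 · 226 = €4746.

Tax revenue = €4746 thousand.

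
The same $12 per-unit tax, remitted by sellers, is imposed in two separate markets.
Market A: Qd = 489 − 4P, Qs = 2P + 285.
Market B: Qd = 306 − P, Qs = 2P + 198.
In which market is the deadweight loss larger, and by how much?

Market A: pre-tax P* = $34, Q* = 353; post-tax Q = 337; deadweight loss = $96.
Market B: pre-tax P* = $36, Q* = 270; post-tax Q = 262; deadweight loss = $48.
Difference: $96 vs $48 → market A is larger by $48.

Market A, by $48.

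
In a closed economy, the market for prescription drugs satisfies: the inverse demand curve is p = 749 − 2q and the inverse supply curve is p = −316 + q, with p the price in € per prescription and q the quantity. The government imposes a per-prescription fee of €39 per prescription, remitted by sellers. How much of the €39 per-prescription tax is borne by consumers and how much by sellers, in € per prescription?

Inverting to q(p) form: qd = 374.5 − 0.5p; qs = p + 316.
Without the tax, 374.5 − 0.5p = p + 316 gives 1.5p = 58.5, so p* = €39 and q* = 355.
With the tax collected from sellers, supply shifts: qs = (p − 39) + 316.
Solving gives q = 342 with consumers paying €65 and sellers receiving €26 (the €39 wedge).
Burden on consumers: €26; on sellers: €13. (They sum to €39.)
The less price-elastic side of the market bears the larger share of a per-unit tax.

Consumers bear €26 per prescription; sellers bear €13 per prescription.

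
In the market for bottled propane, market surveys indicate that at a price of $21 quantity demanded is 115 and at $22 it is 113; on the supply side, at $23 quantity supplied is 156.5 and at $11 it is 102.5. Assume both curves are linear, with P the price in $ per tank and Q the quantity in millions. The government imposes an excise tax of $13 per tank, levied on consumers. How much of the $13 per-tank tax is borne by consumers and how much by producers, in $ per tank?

Demand slope: (113 − 115)/(22 − 21) = -2, so Qd = 157 − 2P.
Supply slope: (102.5 − 156.5)/(11 − 23) = 4.5, so Qs = 4.5P + 53.
Without the tax, 157 − 2P = 4.5P + 53 gives 6.5P = 104, so P* = $16 and Q* = 125.
With the tax collected from consumers, demand (in seller-price terms) shifts: Qd = 157 − 2(P + 13).
Solving gives Q = 107 with consumers paying $25 and producers receiving $12 (the $13 wedge).
Burden on consumers: $9; on producers: $4. (They sum to $13.)

Consumers bear $9 per tank; producers bear $4 per tank.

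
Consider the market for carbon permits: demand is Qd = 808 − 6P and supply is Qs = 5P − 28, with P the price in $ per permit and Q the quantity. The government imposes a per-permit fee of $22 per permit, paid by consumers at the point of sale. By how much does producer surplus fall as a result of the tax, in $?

Before the tax: set 808 − 6P = 5P − 28 → P* = $76, Q* = 352.
With the tax collected from consumers, demand (in seller-price terms) shifts: Qd = 808 − 6(P + 22).
Solving gives Q = 292 with consumers paying $86 and suppliers receiving $64 (the $22 wedge).
ΔPS is the trapezoid between Q = 292 and Q = 352 of height $12: ½ · (352 + 292) · 12 = $3864.

Producer surplus falls by $3864.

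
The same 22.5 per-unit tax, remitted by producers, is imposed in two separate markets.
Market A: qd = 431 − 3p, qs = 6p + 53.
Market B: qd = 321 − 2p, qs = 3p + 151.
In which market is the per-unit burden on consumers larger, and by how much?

Market A, by 1.5.

Market A: pre-tax p* = 42, q* = 305; post-tax q = 260; per-unit burden on consumers = 15.
Market B: pre-tax p* = 34, q* = 253; post-tax q = 226; per-unit burden on consumers = 13.5.
Difference: 15 vs 13.5 → market A is larger by 1.5.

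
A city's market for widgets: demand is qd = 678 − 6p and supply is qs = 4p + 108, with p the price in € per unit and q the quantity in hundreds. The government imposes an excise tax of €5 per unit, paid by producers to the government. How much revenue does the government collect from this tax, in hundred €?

Before the tax: set 678 − 6p = 4p + 108 → p* = €57, q* = 336.
With the tax collected from producers, supply shifts: qs = 4(p − 5) + 108.
New equilibrium: buyers pay €59, producers receive €54, q = 324. (Wedge: pb − ps = 5.)
Revenue = t · Q = 5 · 324 = €1620.

Tax revenue = €1620 hundred.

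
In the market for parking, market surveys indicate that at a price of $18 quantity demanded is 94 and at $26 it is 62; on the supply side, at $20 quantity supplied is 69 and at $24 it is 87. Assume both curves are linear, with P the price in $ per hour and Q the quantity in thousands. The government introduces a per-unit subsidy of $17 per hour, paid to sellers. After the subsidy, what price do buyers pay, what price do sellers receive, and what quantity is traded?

Buyers pay $13; sellers receive $30; quantity = 114.

Demand slope: (62 − 94)/(26 − 18) = -4, so Qd = 166 − 4P.
Supply slope: (87 − 69)/(24 − 20) = 4.5, so Qs = 4.5P − 21.
Without the subsidy, 166 − 4P = 4.5P − 21 gives 8.5P = 187, so P* = $22 and Q* = 78.
With a per-unit subsidy paid to sellers, each receives P + 17 per unit sold, so supply becomes Qs = 4.5(P + 17) − 21.
New equilibrium: buyers pay $13, sellers receive $30, Q = 114. (Wedge: Pb − Ps = −17.)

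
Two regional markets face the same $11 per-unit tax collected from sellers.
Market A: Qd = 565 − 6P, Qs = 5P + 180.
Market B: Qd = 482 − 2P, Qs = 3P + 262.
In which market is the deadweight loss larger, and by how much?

Market A, by $92.4.

Market A: pre-tax P* = $35, Q* = 355; post-tax Q = 325; deadweight loss = $165.
Market B: pre-tax P* = $44, Q* = 394; post-tax Q = 380.8; deadweight loss = $72.6.
Difference: $165 vs $72.6 → market A is larger by $92.4.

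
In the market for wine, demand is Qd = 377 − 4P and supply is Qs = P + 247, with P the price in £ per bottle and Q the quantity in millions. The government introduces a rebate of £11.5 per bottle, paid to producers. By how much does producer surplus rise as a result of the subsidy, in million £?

Without the subsidy, 377 − 4P = P + 247 gives 5P = 130, so P* = £26 and Q* = 273.
With a per-unit subsidy paid to producers, each receives P + 11.5 per unit sold, so supply becomes Qs = (P + 11.5) + 247.
Solving gives Q = 282.2 with consumers paying £23.7 and producers receiving £35.2 (the £11.5 wedge).
ΔPS is the trapezoid between Q = 282.2 and Q = 273 of height £9.2: ½ · (273 + 282.2) · 9.2 = £2553.92.

Producer surplus rises by £2553.92 million.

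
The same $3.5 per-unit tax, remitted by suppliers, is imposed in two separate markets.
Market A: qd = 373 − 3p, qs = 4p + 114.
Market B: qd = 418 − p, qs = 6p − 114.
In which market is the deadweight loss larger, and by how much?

Market A: pre-tax p* = $37, q* = 262; post-tax q = 256; deadweight loss = $10.5.
Market B: pre-tax p* = $76, q* = 342; post-tax q = 339; deadweight loss = $5.25.
Difference: $10.5 vs $5.25 → market A is larger by $5.25.

Market A, by $5.25.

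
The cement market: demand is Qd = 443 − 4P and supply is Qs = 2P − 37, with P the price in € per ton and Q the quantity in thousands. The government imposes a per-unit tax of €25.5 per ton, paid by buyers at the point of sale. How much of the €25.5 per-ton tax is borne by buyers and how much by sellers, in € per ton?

Buyers bear €8.5 per ton; sellers bear €17 per ton.

Before the tax: set 443 − 4P = 2P − 37 → P* = €80, Q* = 123.
With the tax collected from buyers, demand (in seller-price terms) shifts: Qd = 443 − 4(P + 25.5).
Solving gives Q = 89 with buyers paying €88.5 and sellers receiving €63 (the €25.5 wedge).
Burden on buyers: €8.5; on sellers: €17. (They sum to €25.5.)
The less price-elastic side of the market bears the larger share of a per-unit tax.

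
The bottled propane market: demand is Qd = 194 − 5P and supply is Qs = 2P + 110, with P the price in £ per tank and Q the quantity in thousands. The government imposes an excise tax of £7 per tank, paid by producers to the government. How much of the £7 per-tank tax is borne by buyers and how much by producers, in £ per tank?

Before the tax: set 194 − 5P = 2P + 110 → P* = £12, Q* = 134.
With the tax collected from producers, supply shifts: Qs = 2(P − 7) + 110.
Solving gives Q = 124 with buyers paying £14 and producers receiving £7 (the £7 wedge).
Burden on buyers: £2; on producers: £5. (They sum to £7.)

Buyers bear £2 per tank; producers bear £5 per tank.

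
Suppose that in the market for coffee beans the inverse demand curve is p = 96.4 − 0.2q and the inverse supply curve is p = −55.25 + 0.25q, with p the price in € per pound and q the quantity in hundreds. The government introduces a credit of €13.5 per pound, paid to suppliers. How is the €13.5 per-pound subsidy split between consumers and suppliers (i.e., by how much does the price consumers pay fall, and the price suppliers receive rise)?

Inverting to q(p) form: qd = 482 − 5p; qs = 4p + 221.
Without the subsidy, 482 − 5p = 4p + 221 gives 9p = 261, so p* = €29 and q* = 337.
With a per-unit subsidy paid to suppliers, each receives p + 13.5 per unit sold, so supply becomes qs = 4(p + 13.5) + 221.
Solving gives q = 367 with consumers paying €23 and suppliers receiving €36.5 (the €13.5 wedge).
Gain to consumers: €6; to suppliers: €7.5. (They sum to €13.5.)

Consumers gain €6 per pound; suppliers gain €7.5 per pound.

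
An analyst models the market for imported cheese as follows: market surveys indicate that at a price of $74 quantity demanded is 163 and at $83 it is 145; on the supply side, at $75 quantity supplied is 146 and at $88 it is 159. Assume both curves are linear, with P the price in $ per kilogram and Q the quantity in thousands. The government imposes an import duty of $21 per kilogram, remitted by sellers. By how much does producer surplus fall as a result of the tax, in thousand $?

Demand slope: (145 − 163)/(83 − 74) = -2, so Qd = 311 − 2P.
Supply slope: (159 − 146)/(88 − 75) = 1, so Qs = P + 71.
Without the tax, 311 − 2P = P + 71 gives 3P = 240, so P* = $80 and Q* = 151.
With the tax collected from sellers, supply shifts: Qs = (P − 21) + 71.
Solving gives Q = 137 with buyers paying $87 and sellers receiving $66 (the $21 wedge).
ΔPS is the trapezoid between Q = 137 and Q = 151 of height $14: ½ · (151 + 137) · 14 = $2016.

Producer surplus falls by $2016 thousand.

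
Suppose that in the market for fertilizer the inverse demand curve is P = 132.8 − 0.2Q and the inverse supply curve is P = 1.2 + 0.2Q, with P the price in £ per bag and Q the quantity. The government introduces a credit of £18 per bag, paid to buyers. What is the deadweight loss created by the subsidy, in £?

Rewrite in direct form: Qd = 664 − 5P and Qs = 5P − 6.
Before the subsidy: set 664 − 5P = 5P − 6 → P* = £67, Q* = 329.
With a per-unit subsidy paid to buyers, each effectively pays P − 18, so demand becomes Qd = 664 − 5(P − 18).
New equilibrium: buyers pay £58, producers receive £76, Q = 374. (Wedge: Pb − Ps = −18.)
Quantity rises by |ΔQ| = |329 − 374| = 45.
DWL = ½ · t · |ΔQ| = ½ · 18 · 45 = £405.

Deadweight loss = £405.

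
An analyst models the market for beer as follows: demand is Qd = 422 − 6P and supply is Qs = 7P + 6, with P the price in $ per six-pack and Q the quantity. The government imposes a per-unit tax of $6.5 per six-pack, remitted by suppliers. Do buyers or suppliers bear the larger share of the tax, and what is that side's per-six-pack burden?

Buyers bear the larger share: $3.5 per six-pack.

Before the tax: set 422 − 6P = 7P + 6 → P* = $32, Q* = 230.
With the tax collected from suppliers, supply shifts: Qs = 7(P − 6.5) + 6.
Solving gives Q = 209 with buyers paying $35.5 and suppliers receiving $29 (the $6.5 wedge).
Per-six-pack burden: buyers $3.5, suppliers $3.
Buyers take the larger share because demand is less price-elastic here (demand slope 6 vs supply slope 7).
The less price-elastic side of the market bears the larger share of a per-unit tax.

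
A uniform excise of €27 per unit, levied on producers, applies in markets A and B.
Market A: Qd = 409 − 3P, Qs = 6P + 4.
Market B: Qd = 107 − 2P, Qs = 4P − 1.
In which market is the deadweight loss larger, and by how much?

Market A, by €243.

Market A: pre-tax P* = €45, Q* = 274; post-tax Q = 220; deadweight loss = €729.
Market B: pre-tax P* = €18, Q* = 71; post-tax Q = 35; deadweight loss = €486.
Difference: €729 vs €486 → market A is larger by €243.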